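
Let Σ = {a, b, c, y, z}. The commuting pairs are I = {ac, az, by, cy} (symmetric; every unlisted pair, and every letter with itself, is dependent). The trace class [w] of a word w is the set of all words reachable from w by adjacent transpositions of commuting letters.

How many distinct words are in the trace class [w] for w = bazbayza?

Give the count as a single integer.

#0=b has no predecessor
#1=a depends on [0:b]
#2=z depends on [0:b]
#3=b depends on [1:a, 2:z]
#4=a depends on [3:b]
#5=y depends on [4:a]
#6=z depends on [5:y]
#7=a depends on [5:y]
sources: [0:b]
N(rest) = Σ N(rest − s) over sources s of rest; N(one piece) = 1:
  size 1 → [6]=1  [7]=1
  size 2 → [6,7]=2
  size 3 → [5,6,7]=2
  size 4 → [4,5,6,7]=2
  size 5 → [3,4,5,6,7]=2
  size 6 → [1,3,4,5,6,7]=2  [2,3,4,5,6,7]=2
  first=0(b) contributes 4

4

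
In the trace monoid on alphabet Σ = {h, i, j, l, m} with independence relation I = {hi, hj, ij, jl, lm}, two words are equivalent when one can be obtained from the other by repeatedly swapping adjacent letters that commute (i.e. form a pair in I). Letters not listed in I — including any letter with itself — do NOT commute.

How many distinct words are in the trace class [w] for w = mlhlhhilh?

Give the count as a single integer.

0(m) covers ∅
1(l) covers ∅
2(h) covers 0:m, 1:l
3(l) covers 2:h
4(h) covers 3:l
5(h) covers 4:h
6(i) covers 3:l
7(l) covers 5:h, 6:i
8(h) covers 7:l
floor of heap: 0:m, 1:l
completions by unplaced set U, small U first (add the entries for U minus each lowest piece of U):
  |U|=1: {8}:1
  |U|=2: {7,8}:1
  |U|=3: {5,7,8}:1  {6,7,8}:1
  |U|=4: {4,5,7,8}:1  {5,6,7,8}:2
  |U|=5: {4,5,6,7,8}:3
  |U|=6: {3,4,5,6,7,8}:3
  |U|=7: {2,3,4,5,6,7,8}:3
  start at 0(m): 3
  start at 1(l): 3
sum over floor = 6

6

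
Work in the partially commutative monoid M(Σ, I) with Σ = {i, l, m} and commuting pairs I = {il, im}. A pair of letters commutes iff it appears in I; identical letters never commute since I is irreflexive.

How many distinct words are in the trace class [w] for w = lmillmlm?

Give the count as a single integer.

piece 0:l — minimal
piece 1:m rests on {0:l}
piece 2:i — minimal
piece 3:l rests on {1:m}
piece 4:l rests on {3:l}
piece 5:m rests on {4:l}
piece 6:l rests on {5:m}
piece 7:m rests on {6:l}
minimal pieces: {0:l, 2:i}
ways to finish when only these pieces remain (= sum over removing one remaining piece with nothing left below it):
  1 left: {2}→1  {7}→1
  2 left: {2,7}→2  {6,7}→1
  3 left: {2,6,7}→3  {5,6,7}→1
  4 left: {2,5,6,7}→4  {4,5,6,7}→1
  5 left: {2,4,5,6,7}→5  {3,4,5,6,7}→1
  6 left: {1,3,4,5,6,7}→1  {2,3,4,5,6,7}→6
  placing 0:l first → 7 extensions
  placing 2:i first → 1 extensions
total linear extensions = 8

8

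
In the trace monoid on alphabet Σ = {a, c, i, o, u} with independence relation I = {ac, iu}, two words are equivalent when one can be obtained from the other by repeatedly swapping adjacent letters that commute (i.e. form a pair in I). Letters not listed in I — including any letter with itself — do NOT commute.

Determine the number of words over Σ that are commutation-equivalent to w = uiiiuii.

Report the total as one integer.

0(u) covers ∅
1(i) covers ∅
2(i) covers 1:i
3(i) covers 2:i
4(u) covers 0:u
5(i) covers 3:i
6(i) covers 5:i
floor of heap: 0:u, 1:i
completions by unplaced set U, small U first (add the entries for U minus each lowest piece of U):
  |U|=1: {4}:1  {6}:1
  |U|=2: {0,4}:1  {4,6}:2  {5,6}:1
  |U|=3: {0,4,6}:3  {3,5,6}:1  {4,5,6}:3
  |U|=4: {0,4,5,6}:6  {2,3,5,6}:1  {3,4,5,6}:4
  |U|=5: {0,3,4,5,6}:10  {1,2,3,5,6}:1  {2,3,4,5,6}:5
  start at 0(u): 6
  start at 1(i): 15
sum over floor = 21

21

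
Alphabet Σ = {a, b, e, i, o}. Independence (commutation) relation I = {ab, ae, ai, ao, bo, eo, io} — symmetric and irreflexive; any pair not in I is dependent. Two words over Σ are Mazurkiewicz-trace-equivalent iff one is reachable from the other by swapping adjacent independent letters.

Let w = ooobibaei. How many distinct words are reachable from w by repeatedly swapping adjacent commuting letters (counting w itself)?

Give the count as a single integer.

504

piece 0:o — minimal
piece 1:o rests on {0:o}
piece 2:o rests on {1:o}
piece 3:b — minimal
piece 4:i rests on {3:b}
piece 5:b rests on {4:i}
piece 6:a — minimal
piece 7:e rests on {5:b}
piece 8:i rests on {7:e}
minimal pieces: {0:o, 3:b, 6:a}
ways to finish when only these pieces remain (= sum over removing one remaining piece with nothing left below it):
  1 left: {2}→1  {6}→1  {8}→1
  2 left: {1,2}→1  {2,6}→2  {2,8}→2  {6,8}→2  {7,8}→1
  3 left: {0,1,2}→1  {1,2,6}→3  {1,2,8}→3  {2,6,8}→6  {2,7,8}→3  {5,7,8}→1  {6,7,8}→3
  4 left: {0,1,2,6}→4  {0,1,2,8}→4  {1,2,6,8}→12  {1,2,7,8}→6  {2,5,7,8}→4  {2,6,7,8}→12  {4,5,7,8}→1  {5,6,7,8}→4
  5 left: {0,1,2,6,8}→20  {0,1,2,7,8}→10  {1,2,5,7,8}→10  {1,2,6,7,8}→30  {2,4,5,7,8}→5  {2,5,6,7,8}→20  {3,4,5,7,8}→1  {4,5,6,7,8}→5
  6 left: {0,1,2,5,7,8}→20  {0,1,2,6,7,8}→60  {1,2,4,5,7,8}→15  {1,2,5,6,7,8}→60  {2,3,4,5,7,8}→6  {2,4,5,6,7,8}→30  {3,4,5,6,7,8}→6
  7 left: {0,1,2,4,5,7,8}→35  {0,1,2,5,6,7,8}→140  {1,2,3,4,5,7,8}→21  {1,2,4,5,6,7,8}→105  {2,3,4,5,6,7,8}→42
  placing 0:o first → 168 extensions
  placing 3:b first → 280 extensions
  placing 6:a first → 56 extensions
total linear extensions = 504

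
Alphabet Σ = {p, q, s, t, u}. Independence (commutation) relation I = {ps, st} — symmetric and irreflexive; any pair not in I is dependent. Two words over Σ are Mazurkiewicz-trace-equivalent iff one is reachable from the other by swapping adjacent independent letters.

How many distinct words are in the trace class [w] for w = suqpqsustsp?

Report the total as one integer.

6

drop 0:s onto floor
drop 1:u onto {0:s}
drop 2:q onto {1:u}
drop 3:p onto {2:q}
drop 4:q onto {3:p}
drop 5:s onto {4:q}
drop 6:u onto {5:s}
drop 7:s onto {6:u}
drop 8:t onto {6:u}
drop 9:s onto {7:s}
drop 10:p onto {8:t}
ground layer = {0:s}
drop-orders for the pieces not yet dropped (sum over which currently-grounded one goes next):
  1 to go: {9} 1  {10} 1
  2 to go: {7,9} 1  {8,10} 1  {9,10} 2
  3 to go: {7,9,10} 3  {8,9,10} 3
  4 to go: {7,8,9,10} 6
  5 to go: {6,7,8,9,10} 6
  6 to go: {5,6,7,8,9,10} 6
  7 to go: {4,5,6,7,8,9,10} 6
  8 to go: {3,4,5,6,7,8,9,10} 6
  9 to go: {2,3,4,5,6,7,8,9,10} 6
  if 0:s drops first: 6 orders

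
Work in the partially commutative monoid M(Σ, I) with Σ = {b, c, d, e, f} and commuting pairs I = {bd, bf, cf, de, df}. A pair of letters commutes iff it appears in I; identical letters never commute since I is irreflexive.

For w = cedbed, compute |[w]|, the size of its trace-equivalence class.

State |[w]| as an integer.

piece 0:c — minimal
piece 1:e rests on {0:c}
piece 2:d rests on {0:c}
piece 3:b rests on {1:e}
piece 4:e rests on {3:b}
piece 5:d rests on {2:d}
minimal pieces: {0:c}
ways to finish when only these pieces remain (= sum over removing one remaining piece with nothing left below it):
  1 left: {4}→1  {5}→1
  2 left: {2,5}→1  {3,4}→1  {4,5}→2
  3 left: {1,3,4}→1  {2,4,5}→3  {3,4,5}→3
  4 left: {1,3,4,5}→4  {2,3,4,5}→6
  placing 0:c first → 10 extensions

10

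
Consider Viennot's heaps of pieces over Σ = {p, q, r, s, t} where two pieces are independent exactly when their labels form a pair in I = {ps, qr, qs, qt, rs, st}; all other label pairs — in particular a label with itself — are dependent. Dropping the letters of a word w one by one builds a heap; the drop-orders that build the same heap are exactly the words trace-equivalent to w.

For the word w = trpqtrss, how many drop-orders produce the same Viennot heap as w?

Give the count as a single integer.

84

0(t) covers ∅
1(r) covers 0:t
2(p) covers 1:r
3(q) covers 2:p
4(t) covers 2:p
5(r) covers 4:t
6(s) covers ∅
7(s) covers 6:s
floor of heap: 0:t, 6:s
completions by unplaced set U, small U first (add the entries for U minus each lowest piece of U):
  |U|=1: {3}:1  {5}:1  {7}:1
  |U|=2: {3,5}:2  {3,7}:2  {4,5}:1  {5,7}:2  {6,7}:1
  |U|=3: {3,4,5}:3  {3,5,7}:6  {3,6,7}:3  {4,5,7}:3  {5,6,7}:3
  |U|=4: {2,3,4,5}:3  {3,4,5,7}:12  {3,5,6,7}:12  {4,5,6,7}:6
  |U|=5: {1,2,3,4,5}:3  {2,3,4,5,7}:15  {3,4,5,6,7}:30
  |U|=6: {0,1,2,3,4,5}:3  {1,2,3,4,5,7}:18  {2,3,4,5,6,7}:45
  start at 0(t): 63
  start at 6(s): 21
sum over floor = 84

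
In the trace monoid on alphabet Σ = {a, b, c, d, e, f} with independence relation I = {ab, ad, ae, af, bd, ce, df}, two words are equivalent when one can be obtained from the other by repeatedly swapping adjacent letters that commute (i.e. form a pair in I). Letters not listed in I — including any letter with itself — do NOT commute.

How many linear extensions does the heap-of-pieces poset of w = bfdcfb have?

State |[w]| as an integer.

#0=b has no predecessor
#1=f depends on [0:b]
#2=d has no predecessor
#3=c depends on [1:f, 2:d]
#4=f depends on [3:c]
#5=b depends on [4:f]
sources: [0:b, 2:d]
N(rest) = Σ N(rest − s) over sources s of rest; N(one piece) = 1:
  size 1 → [5]=1
  size 2 → [4,5]=1
  size 3 → [3,4,5]=1
  size 4 → [1,3,4,5]=1  [2,3,4,5]=1
  first=0(b) contributes 2
  first=2(d) contributes 1
|[w]| = 3

3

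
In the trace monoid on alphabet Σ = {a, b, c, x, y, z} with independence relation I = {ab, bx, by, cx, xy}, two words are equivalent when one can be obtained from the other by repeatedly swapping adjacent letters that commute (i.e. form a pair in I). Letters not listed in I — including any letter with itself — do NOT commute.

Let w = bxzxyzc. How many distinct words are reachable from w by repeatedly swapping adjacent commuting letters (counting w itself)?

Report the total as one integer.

#0=b has no predecessor
#1=x has no predecessor
#2=z depends on [0:b, 1:x]
#3=x depends on [2:z]
#4=y depends on [2:z]
#5=z depends on [3:x, 4:y]
#6=c depends on [5:z]
sources: [0:b, 1:x]
N(rest) = Σ N(rest − s) over sources s of rest; N(one piece) = 1:
  size 1 → [6]=1
  size 2 → [5,6]=1
  size 3 → [3,5,6]=1  [4,5,6]=1
  size 4 → [3,4,5,6]=2
  size 5 → [2,3,4,5,6]=2
  first=0(b) contributes 2
  first=1(x) contributes 2
|[w]| = 4

4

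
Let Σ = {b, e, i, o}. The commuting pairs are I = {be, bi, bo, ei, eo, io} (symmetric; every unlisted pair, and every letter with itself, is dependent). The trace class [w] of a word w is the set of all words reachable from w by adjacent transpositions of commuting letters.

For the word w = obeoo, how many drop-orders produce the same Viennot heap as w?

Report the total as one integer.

20

piece 0:o — minimal
piece 1:b — minimal
piece 2:e — minimal
piece 3:o rests on {0:o}
piece 4:o rests on {3:o}
minimal pieces: {0:o, 1:b, 2:e}
ways to finish when only these pieces remain (= sum over removing one remaining piece with nothing left below it):
  1 left: {1}→1  {2}→1  {4}→1
  2 left: {1,2}→2  {1,4}→2  {2,4}→2  {3,4}→1
  3 left: {0,3,4}→1  {1,2,4}→6  {1,3,4}→3  {2,3,4}→3
  placing 0:o first → 12 extensions
  placing 1:b first → 4 extensions
  placing 2:e first → 4 extensions
total linear extensions = 20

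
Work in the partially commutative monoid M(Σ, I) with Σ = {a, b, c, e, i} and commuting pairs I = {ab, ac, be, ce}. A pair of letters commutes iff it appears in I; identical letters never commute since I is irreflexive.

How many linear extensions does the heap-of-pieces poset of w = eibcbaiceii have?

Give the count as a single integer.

8

drop 0:e onto floor
drop 1:i onto {0:e}
drop 2:b onto {1:i}
drop 3:c onto {2:b}
drop 4:b onto {3:c}
drop 5:a onto {1:i}
drop 6:i onto {4:b, 5:a}
drop 7:c onto {6:i}
drop 8:e onto {6:i}
drop 9:i onto {7:c, 8:e}
drop 10:i onto {9:i}
ground layer = {0:e}
drop-orders for the pieces not yet dropped (sum over which currently-grounded one goes next):
  1 to go: {10} 1
  2 to go: {9,10} 1
  3 to go: {7,9,10} 1  {8,9,10} 1
  4 to go: {7,8,9,10} 2
  5 to go: {6,7,8,9,10} 2
  6 to go: {4,6,7,8,9,10} 2  {5,6,7,8,9,10} 2
  7 to go: {3,4,6,7,8,9,10} 2  {4,5,6,7,8,9,10} 4
  8 to go: {2,3,4,6,7,8,9,10} 2  {3,4,5,6,7,8,9,10} 6
  9 to go: {2,3,4,5,6,7,8,9,10} 8
  if 0:e drops first: 8 orders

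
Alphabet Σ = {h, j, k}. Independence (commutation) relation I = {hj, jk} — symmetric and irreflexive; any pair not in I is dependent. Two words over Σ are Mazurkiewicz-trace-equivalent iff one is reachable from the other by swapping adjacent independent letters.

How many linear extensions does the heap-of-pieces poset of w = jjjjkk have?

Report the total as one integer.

15

piece 0:j — minimal
piece 1:j rests on {0:j}
piece 2:j rests on {1:j}
piece 3:j rests on {2:j}
piece 4:k — minimal
piece 5:k rests on {4:k}
minimal pieces: {0:j, 4:k}
ways to finish when only these pieces remain (= sum over removing one remaining piece with nothing left below it):
  1 left: {3}→1  {5}→1
  2 left: {2,3}→1  {3,5}→2  {4,5}→1
  3 left: {1,2,3}→1  {2,3,5}→3  {3,4,5}→3
  4 left: {0,1,2,3}→1  {1,2,3,5}→4  {2,3,4,5}→6
  placing 0:j first → 10 extensions
  placing 4:k first → 5 extensions
total linear extensions = 15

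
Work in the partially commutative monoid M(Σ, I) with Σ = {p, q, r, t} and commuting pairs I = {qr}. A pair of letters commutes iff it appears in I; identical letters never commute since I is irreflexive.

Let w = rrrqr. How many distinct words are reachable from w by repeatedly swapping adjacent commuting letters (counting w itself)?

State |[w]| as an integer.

5

drop 0:r onto floor
drop 1:r onto {0:r}
drop 2:r onto {1:r}
drop 3:q onto floor
drop 4:r onto {2:r}
ground layer = {0:r, 3:q}
drop-orders for the pieces not yet dropped (sum over which currently-grounded one goes next):
  1 to go: {3} 1  {4} 1
  2 to go: {2,4} 1  {3,4} 2
  3 to go: {1,2,4} 1  {2,3,4} 3
  if 0:r drops first: 4 orders
  if 3:q drops first: 1 orders
heap linearizations: 5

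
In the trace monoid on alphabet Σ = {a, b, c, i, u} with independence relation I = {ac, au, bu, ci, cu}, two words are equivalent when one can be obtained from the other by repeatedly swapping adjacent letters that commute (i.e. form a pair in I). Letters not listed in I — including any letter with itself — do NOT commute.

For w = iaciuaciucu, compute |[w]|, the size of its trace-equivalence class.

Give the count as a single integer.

drop 0:i onto floor
drop 1:a onto {0:i}
drop 2:c onto floor
drop 3:i onto {1:a}
drop 4:u onto {3:i}
drop 5:a onto {3:i}
drop 6:c onto {2:c}
drop 7:i onto {4:u, 5:a}
drop 8:u onto {7:i}
drop 9:c onto {6:c}
drop 10:u onto {8:u}
ground layer = {0:i, 2:c}
drop-orders for the pieces not yet dropped (sum over which currently-grounded one goes next):
  1 to go: {9} 1  {10} 1
  2 to go: {6,9} 1  {8,10} 1  {9,10} 2
  3 to go: {2,6,9} 1  {6,9,10} 3  {7,8,10} 1  {8,9,10} 3
  4 to go: {2,6,9,10} 4  {4,7,8,10} 1  {5,7,8,10} 1  {6,8,9,10} 6  {7,8,9,10} 4
  5 to go: {2,6,8,9,10} 10  {4,5,7,8,10} 2  {4,7,8,9,10} 5  {5,7,8,9,10} 5  {6,7,8,9,10} 10
  6 to go: {2,6,7,8,9,10} 20  {3,4,5,7,8,10} 2  {4,5,7,8,9,10} 12  {4,6,7,8,9,10} 15  {5,6,7,8,9,10} 15
  7 to go: {1,3,4,5,7,8,10} 2  {2,4,6,7,8,9,10} 35  {2,5,6,7,8,9,10} 35  {3,4,5,7,8,9,10} 14  {4,5,6,7,8,9,10} 42
  8 to go: {0,1,3,4,5,7,8,10} 2  {1,3,4,5,7,8,9,10} 16  {2,4,5,6,7,8,9,10} 112  {3,4,5,6,7,8,9,10} 56
  9 to go: {0,1,3,4,5,7,8,9,10} 18  {1,3,4,5,6,7,8,9,10} 72  {2,3,4,5,6,7,8,9,10} 168
  if 0:i drops first: 240 orders
  if 2:c drops first: 90 orders
heap linearizations: 330

330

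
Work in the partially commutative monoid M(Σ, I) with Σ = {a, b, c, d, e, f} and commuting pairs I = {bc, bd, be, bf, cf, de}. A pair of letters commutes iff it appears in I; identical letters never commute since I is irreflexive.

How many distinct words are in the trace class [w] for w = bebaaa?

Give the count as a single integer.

drop 0:b onto floor
drop 1:e onto floor
drop 2:b onto {0:b}
drop 3:a onto {1:e, 2:b}
drop 4:a onto {3:a}
drop 5:a onto {4:a}
ground layer = {0:b, 1:e}
drop-orders for the pieces not yet dropped (sum over which currently-grounded one goes next):
  1 to go: {5} 1
  2 to go: {4,5} 1
  3 to go: {3,4,5} 1
  4 to go: {1,3,4,5} 1  {2,3,4,5} 1
  if 0:b drops first: 2 orders
  if 1:e drops first: 1 orders
heap linearizations: 3

3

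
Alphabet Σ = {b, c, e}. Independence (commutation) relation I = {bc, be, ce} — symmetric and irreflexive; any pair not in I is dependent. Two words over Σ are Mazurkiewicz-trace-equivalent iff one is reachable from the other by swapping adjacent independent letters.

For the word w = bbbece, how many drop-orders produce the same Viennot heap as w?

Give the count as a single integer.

#0=b has no predecessor
#1=b depends on [0:b]
#2=b depends on [1:b]
#3=e has no predecessor
#4=c has no predecessor
#5=e depends on [3:e]
sources: [0:b, 3:e, 4:c]
N(rest) = Σ N(rest − s) over sources s of rest; N(one piece) = 1:
  size 1 → [2]=1  [4]=1  [5]=1
  size 2 → [1,2]=1  [2,4]=2  [2,5]=2  [3,5]=1  [4,5]=2
  size 3 → [0,1,2]=1  [1,2,4]=3  [1,2,5]=3  [2,3,5]=3  [2,4,5]=6  [3,4,5]=3
  size 4 → [0,1,2,4]=4  [0,1,2,5]=4  [1,2,3,5]=6  [1,2,4,5]=12  [2,3,4,5]=12
  first=0(b) contributes 30
  first=3(e) contributes 20
  first=4(c) contributes 10
|[w]| = 60

60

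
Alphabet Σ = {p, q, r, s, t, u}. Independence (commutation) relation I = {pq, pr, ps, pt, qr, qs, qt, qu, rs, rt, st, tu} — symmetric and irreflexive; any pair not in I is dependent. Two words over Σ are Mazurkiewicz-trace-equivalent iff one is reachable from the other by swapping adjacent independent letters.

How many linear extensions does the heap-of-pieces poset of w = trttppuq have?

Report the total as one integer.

840

#0=t has no predecessor
#1=r has no predecessor
#2=t depends on [0:t]
#3=t depends on [2:t]
#4=p has no predecessor
#5=p depends on [4:p]
#6=u depends on [1:r, 5:p]
#7=q has no predecessor
sources: [0:t, 1:r, 4:p, 7:q]
N(rest) = Σ N(rest − s) over sources s of rest; N(one piece) = 1:
  size 1 → [3]=1  [6]=1  [7]=1
  size 2 → [1,6]=1  [2,3]=1  [3,6]=2  [3,7]=2  [5,6]=1  [6,7]=2
  size 3 → [0,2,3]=1  [1,3,6]=3  [1,5,6]=2  [1,6,7]=3  [2,3,6]=3  [2,3,7]=3  [3,5,6]=3  [3,6,7]=6  [4,5,6]=1  [5,6,7]=3
  size 4 → [0,2,3,6]=4  [0,2,3,7]=4  [1,2,3,6]=6  [1,3,5,6]=8  [1,3,6,7]=12  [1,4,5,6]=3  [1,5,6,7]=8  [2,3,5,6]=6  [2,3,6,7]=12  [3,4,5,6]=4  [3,5,6,7]=12  [4,5,6,7]=4
  size 5 → [0,1,2,3,6]=10  [0,2,3,5,6]=10  [0,2,3,6,7]=20  [1,2,3,5,6]=20  [1,2,3,6,7]=30  [1,3,4,5,6]=15  [1,3,5,6,7]=40  [1,4,5,6,7]=15  [2,3,4,5,6]=10  [2,3,5,6,7]=30  [3,4,5,6,7]=20
  size 6 → [0,1,2,3,5,6]=40  [0,1,2,3,6,7]=60  [0,2,3,4,5,6]=20  [0,2,3,5,6,7]=60  [1,2,3,4,5,6]=45  [1,2,3,5,6,7]=120  [1,3,4,5,6,7]=90  [2,3,4,5,6,7]=60
  first=0(t) contributes 315
  first=1(r) contributes 140
  first=4(p) contributes 280
  first=7(q) contributes 105
|[w]| = 840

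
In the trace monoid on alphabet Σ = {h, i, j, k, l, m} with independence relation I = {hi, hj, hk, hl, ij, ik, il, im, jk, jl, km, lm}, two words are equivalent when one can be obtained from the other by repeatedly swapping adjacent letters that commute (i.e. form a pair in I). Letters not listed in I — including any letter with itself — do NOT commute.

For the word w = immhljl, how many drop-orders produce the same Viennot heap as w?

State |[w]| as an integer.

210

drop 0:i onto floor
drop 1:m onto floor
drop 2:m onto {1:m}
drop 3:h onto {2:m}
drop 4:l onto floor
drop 5:j onto {2:m}
drop 6:l onto {4:l}
ground layer = {0:i, 1:m, 4:l}
drop-orders for the pieces not yet dropped (sum over which currently-grounded one goes next):
  1 to go: {0} 1  {3} 1  {5} 1  {6} 1
  2 to go: {0,3} 2  {0,5} 2  {0,6} 2  {3,5} 2  {3,6} 2  {4,6} 1  {5,6} 2
  3 to go: {0,3,5} 6  {0,3,6} 6  {0,4,6} 3  {0,5,6} 6  {2,3,5} 2  {3,4,6} 3  {3,5,6} 6  {4,5,6} 3
  4 to go: {0,2,3,5} 8  {0,3,4,6} 12  {0,3,5,6} 24  {0,4,5,6} 12  {1,2,3,5} 2  {2,3,5,6} 8  {3,4,5,6} 12
  5 to go: {0,1,2,3,5} 10  {0,2,3,5,6} 40  {0,3,4,5,6} 60  {1,2,3,5,6} 10  {2,3,4,5,6} 20
  if 0:i drops first: 30 orders
  if 1:m drops first: 120 orders
  if 4:l drops first: 60 orders
heap linearizations: 210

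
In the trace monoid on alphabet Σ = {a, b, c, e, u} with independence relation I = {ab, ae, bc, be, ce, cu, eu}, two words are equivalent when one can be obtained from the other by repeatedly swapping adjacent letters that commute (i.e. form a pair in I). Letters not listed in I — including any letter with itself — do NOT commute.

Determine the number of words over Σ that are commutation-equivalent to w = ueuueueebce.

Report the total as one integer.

2772

#0=u has no predecessor
#1=e has no predecessor
#2=u depends on [0:u]
#3=u depends on [2:u]
#4=e depends on [1:e]
#5=u depends on [3:u]
#6=e depends on [4:e]
#7=e depends on [6:e]
#8=b depends on [5:u]
#9=c has no predecessor
#10=e depends on [7:e]
sources: [0:u, 1:e, 9:c]
N(rest) = Σ N(rest − s) over sources s of rest; N(one piece) = 1:
  size 1 → [8]=1  [9]=1  [10]=1
  size 2 → [5,8]=1  [7,10]=1  [8,9]=2  [8,10]=2  [9,10]=2
  size 3 → [3,5,8]=1  [5,8,9]=3  [5,8,10]=3  [6,7,10]=1  [7,8,10]=3  [7,9,10]=3  [8,9,10]=6
  size 4 → [2,3,5,8]=1  [3,5,8,9]=4  [3,5,8,10]=4  [4,6,7,10]=1  [5,7,8,10]=6  [5,8,9,10]=12  [6,7,8,10]=4  [6,7,9,10]=4  [7,8,9,10]=12
  size 5 → [0,2,3,5,8]=1  [1,4,6,7,10]=1  [2,3,5,8,9]=5  [2,3,5,8,10]=5  [3,5,7,8,10]=10  [3,5,8,9,10]=20  [4,6,7,8,10]=5  [4,6,7,9,10]=5  [5,6,7,8,10]=10  [5,7,8,9,10]=30  [6,7,8,9,10]=20
  size 6 → [0,2,3,5,8,9]=6  [0,2,3,5,8,10]=6  [1,4,6,7,8,10]=6  [1,4,6,7,9,10]=6  [2,3,5,7,8,10]=15  [2,3,5,8,9,10]=30  [3,5,6,7,8,10]=20  [3,5,7,8,9,10]=60  [4,5,6,7,8,10]=15  [4,6,7,8,9,10]=30  [5,6,7,8,9,10]=60
  size 7 → [0,2,3,5,7,8,10]=21  [0,2,3,5,8,9,10]=42  [1,4,5,6,7,8,10]=21  [1,4,6,7,8,9,10]=42  [2,3,5,6,7,8,10]=35  [2,3,5,7,8,9,10]=105  [3,4,5,6,7,8,10]=35  [3,5,6,7,8,9,10]=140  [4,5,6,7,8,9,10]=105
  size 8 → [0,2,3,5,6,7,8,10]=56  [0,2,3,5,7,8,9,10]=168  [1,3,4,5,6,7,8,10]=56  [1,4,5,6,7,8,9,10]=168  [2,3,4,5,6,7,8,10]=70  [2,3,5,6,7,8,9,10]=280  [3,4,5,6,7,8,9,10]=280
  size 9 → [0,2,3,4,5,6,7,8,10]=126  [0,2,3,5,6,7,8,9,10]=504  [1,2,3,4,5,6,7,8,10]=126  [1,3,4,5,6,7,8,9,10]=504  [2,3,4,5,6,7,8,9,10]=630
  first=0(u) contributes 1260
  first=1(e) contributes 1260
  first=9(c) contributes 252
|[w]| = 2772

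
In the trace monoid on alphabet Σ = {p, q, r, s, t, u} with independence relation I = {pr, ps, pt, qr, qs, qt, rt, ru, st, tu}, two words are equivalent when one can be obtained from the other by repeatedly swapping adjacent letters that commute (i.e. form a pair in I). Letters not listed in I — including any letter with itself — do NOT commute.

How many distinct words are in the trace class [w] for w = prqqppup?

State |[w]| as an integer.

piece 0:p — minimal
piece 1:r — minimal
piece 2:q rests on {0:p}
piece 3:q rests on {2:q}
piece 4:p rests on {3:q}
piece 5:p rests on {4:p}
piece 6:u rests on {5:p}
piece 7:p rests on {6:u}
minimal pieces: {0:p, 1:r}
ways to finish when only these pieces remain (= sum over removing one remaining piece with nothing left below it):
  1 left: {1}→1  {7}→1
  2 left: {1,7}→2  {6,7}→1
  3 left: {1,6,7}→3  {5,6,7}→1
  4 left: {1,5,6,7}→4  {4,5,6,7}→1
  5 left: {1,4,5,6,7}→5  {3,4,5,6,7}→1
  6 left: {1,3,4,5,6,7}→6  {2,3,4,5,6,7}→1
  placing 0:p first → 7 extensions
  placing 1:r first → 1 extensions
total linear extensions = 8

8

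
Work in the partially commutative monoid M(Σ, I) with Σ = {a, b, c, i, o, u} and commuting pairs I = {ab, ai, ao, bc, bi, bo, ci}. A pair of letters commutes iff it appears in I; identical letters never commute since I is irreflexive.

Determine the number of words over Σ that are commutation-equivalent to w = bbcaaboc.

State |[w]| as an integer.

168

0(b) covers ∅
1(b) covers 0:b
2(c) covers ∅
3(a) covers 2:c
4(a) covers 3:a
5(b) covers 1:b
6(o) covers 2:c
7(c) covers 4:a, 6:o
floor of heap: 0:b, 2:c
completions by unplaced set U, small U first (add the entries for U minus each lowest piece of U):
  |U|=1: {5}:1  {7}:1
  |U|=2: {1,5}:1  {4,7}:1  {5,7}:2  {6,7}:1
  |U|=3: {0,1,5}:1  {1,5,7}:3  {3,4,7}:1  {4,5,7}:3  {4,6,7}:2  {5,6,7}:3
  |U|=4: {0,1,5,7}:4  {1,4,5,7}:6  {1,5,6,7}:6  {3,4,5,7}:4  {3,4,6,7}:3  {4,5,6,7}:8
  |U|=5: {0,1,4,5,7}:10  {0,1,5,6,7}:10  {1,3,4,5,7}:10  {1,4,5,6,7}:20  {2,3,4,6,7}:3  {3,4,5,6,7}:15
  |U|=6: {0,1,3,4,5,7}:20  {0,1,4,5,6,7}:40  {1,3,4,5,6,7}:45  {2,3,4,5,6,7}:18
  start at 0(b): 63
  start at 2(c): 105
sum over floor = 168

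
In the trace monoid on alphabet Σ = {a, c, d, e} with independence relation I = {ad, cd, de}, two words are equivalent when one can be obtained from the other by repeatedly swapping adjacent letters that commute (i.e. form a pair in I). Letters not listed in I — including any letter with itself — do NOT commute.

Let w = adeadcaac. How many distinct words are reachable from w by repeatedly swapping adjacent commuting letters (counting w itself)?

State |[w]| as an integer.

36

piece 0:a — minimal
piece 1:d — minimal
piece 2:e rests on {0:a}
piece 3:a rests on {2:e}
piece 4:d rests on {1:d}
piece 5:c rests on {3:a}
piece 6:a rests on {5:c}
piece 7:a rests on {6:a}
piece 8:c rests on {7:a}
minimal pieces: {0:a, 1:d}
ways to finish when only these pieces remain (= sum over removing one remaining piece with nothing left below it):
  1 left: {4}→1  {8}→1
  2 left: {1,4}→1  {4,8}→2  {7,8}→1
  3 left: {1,4,8}→3  {4,7,8}→3  {6,7,8}→1
  4 left: {1,4,7,8}→6  {4,6,7,8}→4  {5,6,7,8}→1
  5 left: {1,4,6,7,8}→10  {3,5,6,7,8}→1  {4,5,6,7,8}→5
  6 left: {1,4,5,6,7,8}→15  {2,3,5,6,7,8}→1  {3,4,5,6,7,8}→6
  7 left: {0,2,3,5,6,7,8}→1  {1,3,4,5,6,7,8}→21  {2,3,4,5,6,7,8}→7
  placing 0:a first → 28 extensions
  placing 1:d first → 8 extensions
total linear extensions = 36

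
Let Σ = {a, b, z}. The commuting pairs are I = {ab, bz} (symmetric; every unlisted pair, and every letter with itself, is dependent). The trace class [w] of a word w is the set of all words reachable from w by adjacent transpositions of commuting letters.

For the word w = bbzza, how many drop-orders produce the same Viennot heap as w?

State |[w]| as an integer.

piece 0:b — minimal
piece 1:b rests on {0:b}
piece 2:z — minimal
piece 3:z rests on {2:z}
piece 4:a rests on {3:z}
minimal pieces: {0:b, 2:z}
ways to finish when only these pieces remain (= sum over removing one remaining piece with nothing left below it):
  1 left: {1}→1  {4}→1
  2 left: {0,1}→1  {1,4}→2  {3,4}→1
  3 left: {0,1,4}→3  {1,3,4}→3  {2,3,4}→1
  placing 0:b first → 4 extensions
  placing 2:z first → 6 extensions
total linear extensions = 10

10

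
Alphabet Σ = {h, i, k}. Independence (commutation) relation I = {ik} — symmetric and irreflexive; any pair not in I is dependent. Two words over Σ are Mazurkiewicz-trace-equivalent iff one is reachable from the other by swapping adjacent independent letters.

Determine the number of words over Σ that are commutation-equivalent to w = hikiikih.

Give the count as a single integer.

drop 0:h onto floor
drop 1:i onto {0:h}
drop 2:k onto {0:h}
drop 3:i onto {1:i}
drop 4:i onto {3:i}
drop 5:k onto {2:k}
drop 6:i onto {4:i}
drop 7:h onto {5:k, 6:i}
ground layer = {0:h}
drop-orders for the pieces not yet dropped (sum over which currently-grounded one goes next):
  1 to go: {7} 1
  2 to go: {5,7} 1  {6,7} 1
  3 to go: {2,5,7} 1  {4,6,7} 1  {5,6,7} 2
  4 to go: {2,5,6,7} 3  {3,4,6,7} 1  {4,5,6,7} 3
  5 to go: {1,3,4,6,7} 1  {2,4,5,6,7} 6  {3,4,5,6,7} 4
  6 to go: {1,3,4,5,6,7} 5  {2,3,4,5,6,7} 10
  if 0:h drops first: 15 orders

15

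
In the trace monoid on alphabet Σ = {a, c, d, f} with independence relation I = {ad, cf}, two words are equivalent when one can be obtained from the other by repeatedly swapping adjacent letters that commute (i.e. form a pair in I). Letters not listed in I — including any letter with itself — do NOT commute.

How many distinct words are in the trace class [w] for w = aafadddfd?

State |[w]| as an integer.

drop 0:a onto floor
drop 1:a onto {0:a}
drop 2:f onto {1:a}
drop 3:a onto {2:f}
drop 4:d onto {2:f}
drop 5:d onto {4:d}
drop 6:d onto {5:d}
drop 7:f onto {3:a, 6:d}
drop 8:d onto {7:f}
ground layer = {0:a}
drop-orders for the pieces not yet dropped (sum over which currently-grounded one goes next):
  1 to go: {8} 1
  2 to go: {7,8} 1
  3 to go: {3,7,8} 1  {6,7,8} 1
  4 to go: {3,6,7,8} 2  {5,6,7,8} 1
  5 to go: {3,5,6,7,8} 3  {4,5,6,7,8} 1
  6 to go: {3,4,5,6,7,8} 4
  7 to go: {2,3,4,5,6,7,8} 4
  if 0:a drops first: 4 orders

4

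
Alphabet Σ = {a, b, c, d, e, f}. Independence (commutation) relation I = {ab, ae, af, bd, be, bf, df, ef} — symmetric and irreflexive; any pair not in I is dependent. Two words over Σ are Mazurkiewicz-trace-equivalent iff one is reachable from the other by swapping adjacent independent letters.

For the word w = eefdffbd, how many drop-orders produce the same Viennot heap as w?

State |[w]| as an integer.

#0=e has no predecessor
#1=e depends on [0:e]
#2=f has no predecessor
#3=d depends on [1:e]
#4=f depends on [2:f]
#5=f depends on [4:f]
#6=b has no predecessor
#7=d depends on [3:d]
sources: [0:e, 2:f, 6:b]
N(rest) = Σ N(rest − s) over sources s of rest; N(one piece) = 1:
  size 1 → [5]=1  [6]=1  [7]=1
  size 2 → [3,7]=1  [4,5]=1  [5,6]=2  [5,7]=2  [6,7]=2
  size 3 → [1,3,7]=1  [2,4,5]=1  [3,5,7]=3  [3,6,7]=3  [4,5,6]=3  [4,5,7]=3  [5,6,7]=6
  size 4 → [0,1,3,7]=1  [1,3,5,7]=4  [1,3,6,7]=4  [2,4,5,6]=4  [2,4,5,7]=4  [3,4,5,7]=6  [3,5,6,7]=12  [4,5,6,7]=12
  size 5 → [0,1,3,5,7]=5  [0,1,3,6,7]=5  [1,3,4,5,7]=10  [1,3,5,6,7]=20  [2,3,4,5,7]=10  [2,4,5,6,7]=20  [3,4,5,6,7]=30
  size 6 → [0,1,3,4,5,7]=15  [0,1,3,5,6,7]=30  [1,2,3,4,5,7]=20  [1,3,4,5,6,7]=60  [2,3,4,5,6,7]=60
  first=0(e) contributes 140
  first=2(f) contributes 105
  first=6(b) contributes 35
|[w]| = 280

280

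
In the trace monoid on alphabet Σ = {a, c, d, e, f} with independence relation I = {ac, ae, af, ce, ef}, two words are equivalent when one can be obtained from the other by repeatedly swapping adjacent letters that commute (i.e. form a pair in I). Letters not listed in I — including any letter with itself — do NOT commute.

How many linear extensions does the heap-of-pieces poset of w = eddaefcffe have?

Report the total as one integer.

105

drop 0:e onto floor
drop 1:d onto {0:e}
drop 2:d onto {1:d}
drop 3:a onto {2:d}
drop 4:e onto {2:d}
drop 5:f onto {2:d}
drop 6:c onto {5:f}
drop 7:f onto {6:c}
drop 8:f onto {7:f}
drop 9:e onto {4:e}
ground layer = {0:e}
drop-orders for the pieces not yet dropped (sum over which currently-grounded one goes next):
  1 to go: {3} 1  {8} 1  {9} 1
  2 to go: {3,8} 2  {3,9} 2  {4,9} 1  {7,8} 1  {8,9} 2
  3 to go: {3,4,9} 3  {3,7,8} 3  {3,8,9} 6  {4,8,9} 3  {6,7,8} 1  {7,8,9} 3
  4 to go: {3,4,8,9} 12  {3,6,7,8} 4  {3,7,8,9} 12  {4,7,8,9} 6  {5,6,7,8} 1  {6,7,8,9} 4
  5 to go: {3,4,7,8,9} 30  {3,5,6,7,8} 5  {3,6,7,8,9} 20  {4,6,7,8,9} 10  {5,6,7,8,9} 5
  6 to go: {3,4,6,7,8,9} 60  {3,5,6,7,8,9} 30  {4,5,6,7,8,9} 15
  7 to go: {3,4,5,6,7,8,9} 105
  8 to go: {2,3,4,5,6,7,8,9} 105
  if 0:e drops first: 105 orders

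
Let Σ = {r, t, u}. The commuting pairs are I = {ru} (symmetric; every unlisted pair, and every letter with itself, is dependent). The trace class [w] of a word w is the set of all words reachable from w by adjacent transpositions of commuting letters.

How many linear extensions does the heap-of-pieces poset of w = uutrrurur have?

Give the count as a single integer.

drop 0:u onto floor
drop 1:u onto {0:u}
drop 2:t onto {1:u}
drop 3:r onto {2:t}
drop 4:r onto {3:r}
drop 5:u onto {2:t}
drop 6:r onto {4:r}
drop 7:u onto {5:u}
drop 8:r onto {6:r}
ground layer = {0:u}
drop-orders for the pieces not yet dropped (sum over which currently-grounded one goes next):
  1 to go: {7} 1  {8} 1
  2 to go: {5,7} 1  {6,8} 1  {7,8} 2
  3 to go: {4,6,8} 1  {5,7,8} 3  {6,7,8} 3
  4 to go: {3,4,6,8} 1  {4,6,7,8} 4  {5,6,7,8} 6
  5 to go: {3,4,6,7,8} 5  {4,5,6,7,8} 10
  6 to go: {3,4,5,6,7,8} 15
  7 to go: {2,3,4,5,6,7,8} 15
  if 0:u drops first: 15 orders

15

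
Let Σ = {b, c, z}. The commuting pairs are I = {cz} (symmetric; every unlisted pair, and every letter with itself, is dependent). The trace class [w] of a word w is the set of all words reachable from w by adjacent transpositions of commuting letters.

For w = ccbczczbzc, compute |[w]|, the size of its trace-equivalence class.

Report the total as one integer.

12

piece 0:c — minimal
piece 1:c rests on {0:c}
piece 2:b rests on {1:c}
piece 3:c rests on {2:b}
piece 4:z rests on {2:b}
piece 5:c rests on {3:c}
piece 6:z rests on {4:z}
piece 7:b rests on {5:c, 6:z}
piece 8:z rests on {7:b}
piece 9:c rests on {7:b}
minimal pieces: {0:c}
ways to finish when only these pieces remain (= sum over removing one remaining piece with nothing left below it):
  1 left: {8}→1  {9}→1
  2 left: {8,9}→2
  3 left: {7,8,9}→2
  4 left: {5,7,8,9}→2  {6,7,8,9}→2
  5 left: {3,5,7,8,9}→2  {4,6,7,8,9}→2  {5,6,7,8,9}→4
  6 left: {3,5,6,7,8,9}→6  {4,5,6,7,8,9}→6
  7 left: {3,4,5,6,7,8,9}→12
  8 left: {2,3,4,5,6,7,8,9}→12
  placing 0:c first → 12 extensions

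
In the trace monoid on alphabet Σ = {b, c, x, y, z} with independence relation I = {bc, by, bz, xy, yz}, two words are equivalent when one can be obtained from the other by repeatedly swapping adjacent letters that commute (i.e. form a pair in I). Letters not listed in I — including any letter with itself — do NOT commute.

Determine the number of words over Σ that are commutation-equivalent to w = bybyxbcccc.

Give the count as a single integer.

55

0(b) covers ∅
1(y) covers ∅
2(b) covers 0:b
3(y) covers 1:y
4(x) covers 2:b
5(b) covers 4:x
6(c) covers 3:y, 4:x
7(c) covers 6:c
8(c) covers 7:c
9(c) covers 8:c
floor of heap: 0:b, 1:y
completions by unplaced set U, small U first (add the entries for U minus each lowest piece of U):
  |U|=1: {5}:1  {9}:1
  |U|=2: {5,9}:2  {8,9}:1
  |U|=3: {5,8,9}:3  {7,8,9}:1
  |U|=4: {5,7,8,9}:4  {6,7,8,9}:1
  |U|=5: {3,6,7,8,9}:1  {5,6,7,8,9}:5
  |U|=6: {1,3,6,7,8,9}:1  {3,5,6,7,8,9}:6  {4,5,6,7,8,9}:5
  |U|=7: {1,3,5,6,7,8,9}:7  {2,4,5,6,7,8,9}:5  {3,4,5,6,7,8,9}:11
  |U|=8: {0,2,4,5,6,7,8,9}:5  {1,3,4,5,6,7,8,9}:18  {2,3,4,5,6,7,8,9}:16
  start at 0(b): 34
  start at 1(y): 21
sum over floor = 55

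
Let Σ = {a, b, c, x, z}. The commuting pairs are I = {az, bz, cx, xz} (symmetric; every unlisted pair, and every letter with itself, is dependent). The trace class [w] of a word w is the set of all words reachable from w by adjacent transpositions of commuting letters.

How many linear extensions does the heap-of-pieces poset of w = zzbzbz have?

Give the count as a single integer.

piece 0:z — minimal
piece 1:z rests on {0:z}
piece 2:b — minimal
piece 3:z rests on {1:z}
piece 4:b rests on {2:b}
piece 5:z rests on {3:z}
minimal pieces: {0:z, 2:b}
ways to finish when only these pieces remain (= sum over removing one remaining piece with nothing left below it):
  1 left: {4}→1  {5}→1
  2 left: {2,4}→1  {3,5}→1  {4,5}→2
  3 left: {1,3,5}→1  {2,4,5}→3  {3,4,5}→3
  4 left: {0,1,3,5}→1  {1,3,4,5}→4  {2,3,4,5}→6
  placing 0:z first → 10 extensions
  placing 2:b first → 5 extensions
total linear extensions = 15

15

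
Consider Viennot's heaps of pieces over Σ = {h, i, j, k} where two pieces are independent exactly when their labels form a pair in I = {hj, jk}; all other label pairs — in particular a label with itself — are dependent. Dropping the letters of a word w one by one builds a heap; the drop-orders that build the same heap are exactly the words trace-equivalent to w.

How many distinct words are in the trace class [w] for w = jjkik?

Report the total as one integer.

3

0(j) covers ∅
1(j) covers 0:j
2(k) covers ∅
3(i) covers 1:j, 2:k
4(k) covers 3:i
floor of heap: 0:j, 2:k
completions by unplaced set U, small U first (add the entries for U minus each lowest piece of U):
  |U|=1: {4}:1
  |U|=2: {3,4}:1
  |U|=3: {1,3,4}:1  {2,3,4}:1
  start at 0(j): 2
  start at 2(k): 1
sum over floor = 3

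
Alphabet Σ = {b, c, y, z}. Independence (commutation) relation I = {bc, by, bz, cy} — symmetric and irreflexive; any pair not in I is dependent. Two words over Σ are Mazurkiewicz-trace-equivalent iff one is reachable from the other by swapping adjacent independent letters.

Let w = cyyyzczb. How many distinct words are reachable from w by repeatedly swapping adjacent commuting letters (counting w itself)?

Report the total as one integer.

32

#0=c has no predecessor
#1=y has no predecessor
#2=y depends on [1:y]
#3=y depends on [2:y]
#4=z depends on [0:c, 3:y]
#5=c depends on [4:z]
#6=z depends on [5:c]
#7=b has no predecessor
sources: [0:c, 1:y, 7:b]
N(rest) = Σ N(rest − s) over sources s of rest; N(one piece) = 1:
  size 1 → [6]=1  [7]=1
  size 2 → [5,6]=1  [6,7]=2
  size 3 → [4,5,6]=1  [5,6,7]=3
  size 4 → [0,4,5,6]=1  [3,4,5,6]=1  [4,5,6,7]=4
  size 5 → [0,3,4,5,6]=2  [0,4,5,6,7]=5  [2,3,4,5,6]=1  [3,4,5,6,7]=5
  size 6 → [0,2,3,4,5,6]=3  [0,3,4,5,6,7]=12  [1,2,3,4,5,6]=1  [2,3,4,5,6,7]=6
  first=0(c) contributes 7
  first=1(y) contributes 21
  first=7(b) contributes 4
|[w]| = 32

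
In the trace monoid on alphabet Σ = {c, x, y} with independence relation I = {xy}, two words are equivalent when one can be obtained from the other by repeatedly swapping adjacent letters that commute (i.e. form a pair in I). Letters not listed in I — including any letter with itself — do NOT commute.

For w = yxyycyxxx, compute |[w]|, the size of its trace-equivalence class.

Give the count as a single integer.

16

drop 0:y onto floor
drop 1:x onto floor
drop 2:y onto {0:y}
drop 3:y onto {2:y}
drop 4:c onto {1:x, 3:y}
drop 5:y onto {4:c}
drop 6:x onto {4:c}
drop 7:x onto {6:x}
drop 8:x onto {7:x}
ground layer = {0:y, 1:x}
drop-orders for the pieces not yet dropped (sum over which currently-grounded one goes next):
  1 to go: {5} 1  {8} 1
  2 to go: {5,8} 2  {7,8} 1
  3 to go: {5,7,8} 3  {6,7,8} 1
  4 to go: {5,6,7,8} 4
  5 to go: {4,5,6,7,8} 4
  6 to go: {1,4,5,6,7,8} 4  {3,4,5,6,7,8} 4
  7 to go: {1,3,4,5,6,7,8} 8  {2,3,4,5,6,7,8} 4
  if 0:y drops first: 12 orders
  if 1:x drops first: 4 orders
heap linearizations: 16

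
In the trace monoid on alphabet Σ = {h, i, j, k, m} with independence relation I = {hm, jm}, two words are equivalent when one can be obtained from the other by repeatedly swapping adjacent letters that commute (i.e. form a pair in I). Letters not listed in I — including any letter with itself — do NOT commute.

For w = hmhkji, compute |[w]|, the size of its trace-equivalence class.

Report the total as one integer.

0(h) covers ∅
1(m) covers ∅
2(h) covers 0:h
3(k) covers 1:m, 2:h
4(j) covers 3:k
5(i) covers 4:j
floor of heap: 0:h, 1:m
completions by unplaced set U, small U first (add the entries for U minus each lowest piece of U):
  |U|=1: {5}:1
  |U|=2: {4,5}:1
  |U|=3: {3,4,5}:1
  |U|=4: {1,3,4,5}:1  {2,3,4,5}:1
  start at 0(h): 2
  start at 1(m): 1
sum over floor = 3

3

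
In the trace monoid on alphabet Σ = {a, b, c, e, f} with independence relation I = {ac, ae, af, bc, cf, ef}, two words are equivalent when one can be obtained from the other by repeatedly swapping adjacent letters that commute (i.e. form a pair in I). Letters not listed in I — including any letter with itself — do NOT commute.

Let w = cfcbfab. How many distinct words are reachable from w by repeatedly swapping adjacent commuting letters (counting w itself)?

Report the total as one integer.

#0=c has no predecessor
#1=f has no predecessor
#2=c depends on [0:c]
#3=b depends on [1:f]
#4=f depends on [3:b]
#5=a depends on [3:b]
#6=b depends on [4:f, 5:a]
sources: [0:c, 1:f]
N(rest) = Σ N(rest − s) over sources s of rest; N(one piece) = 1:
  size 1 → [2]=1  [6]=1
  size 2 → [0,2]=1  [2,6]=2  [4,6]=1  [5,6]=1
  size 3 → [0,2,6]=3  [2,4,6]=3  [2,5,6]=3  [4,5,6]=2
  size 4 → [0,2,4,6]=6  [0,2,5,6]=6  [2,4,5,6]=8  [3,4,5,6]=2
  size 5 → [0,2,4,5,6]=20  [1,3,4,5,6]=2  [2,3,4,5,6]=10
  first=0(c) contributes 12
  first=1(f) contributes 30
|[w]| = 42

42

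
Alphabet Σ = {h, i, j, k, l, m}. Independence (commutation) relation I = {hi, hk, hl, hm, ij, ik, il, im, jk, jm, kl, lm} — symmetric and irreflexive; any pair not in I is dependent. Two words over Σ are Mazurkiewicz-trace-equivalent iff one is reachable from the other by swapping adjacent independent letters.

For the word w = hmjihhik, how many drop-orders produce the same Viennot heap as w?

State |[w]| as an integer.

#0=h has no predecessor
#1=m has no predecessor
#2=j depends on [0:h]
#3=i has no predecessor
#4=h depends on [2:j]
#5=h depends on [4:h]
#6=i depends on [3:i]
#7=k depends on [1:m]
sources: [0:h, 1:m, 3:i]
N(rest) = Σ N(rest − s) over sources s of rest; N(one piece) = 1:
  size 1 → [5]=1  [6]=1  [7]=1
  size 2 → [1,7]=1  [3,6]=1  [4,5]=1  [5,6]=2  [5,7]=2  [6,7]=2
  size 3 → [1,5,7]=3  [1,6,7]=3  [2,4,5]=1  [3,5,6]=3  [3,6,7]=3  [4,5,6]=3  [4,5,7]=3  [5,6,7]=6
  size 4 → [0,2,4,5]=1  [1,3,6,7]=6  [1,4,5,7]=6  [1,5,6,7]=12  [2,4,5,6]=4  [2,4,5,7]=4  [3,4,5,6]=6  [3,5,6,7]=12  [4,5,6,7]=12
  size 5 → [0,2,4,5,6]=5  [0,2,4,5,7]=5  [1,2,4,5,7]=10  [1,3,5,6,7]=30  [1,4,5,6,7]=30  [2,3,4,5,6]=10  [2,4,5,6,7]=20  [3,4,5,6,7]=30
  size 6 → [0,1,2,4,5,7]=15  [0,2,3,4,5,6]=15  [0,2,4,5,6,7]=30  [1,2,4,5,6,7]=60  [1,3,4,5,6,7]=90  [2,3,4,5,6,7]=60
  first=0(h) contributes 210
  first=1(m) contributes 105
  first=3(i) contributes 105
|[w]| = 420

420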